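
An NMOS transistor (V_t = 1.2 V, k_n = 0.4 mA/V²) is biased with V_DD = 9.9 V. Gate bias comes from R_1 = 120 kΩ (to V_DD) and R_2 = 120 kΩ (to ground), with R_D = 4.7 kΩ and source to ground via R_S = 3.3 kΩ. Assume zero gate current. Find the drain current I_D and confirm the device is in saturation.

V_G = V_DD·R_2/(R_1+R_2) = 9.9×120/240 = 4.95 V.
Assume saturation: I_D = (k_n/2)(V_GS − V_t)² with V_GS = V_G − I_D·R_S = 4.95 − 3.3·I_D.
Substituting gives 2.18·I_D² − 5.95·I_D + 2.81 = 0, with roots I_D = 0.608 or 2.12 mA.
The root I_D = 2.12 mA gives V_GS = -2.06 V ≤ V_t, so take I_D = 0.608 mA.
Then V_GS = 2.94 V and V_DS = V_DD − I_D(R_D+R_S) = 9.9 − 0.608×8 = 5.04 V.
Saturation requires V_DS ≥ V_GS − V_t = 1.74 V; 5.04 ≥ 1.74 ✓.

I_D ≈ 0.61 mA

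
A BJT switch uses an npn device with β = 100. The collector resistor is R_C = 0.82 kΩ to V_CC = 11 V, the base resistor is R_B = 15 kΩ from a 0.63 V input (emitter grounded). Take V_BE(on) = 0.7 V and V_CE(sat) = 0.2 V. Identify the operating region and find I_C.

V_BB = 0.63 V ≤ V_BE(on) = 0.7 V, so the base-emitter junction is not forward biased.
The transistor is in cutoff: I_B = I_C = 0.

cutoff; I_C ≈ 0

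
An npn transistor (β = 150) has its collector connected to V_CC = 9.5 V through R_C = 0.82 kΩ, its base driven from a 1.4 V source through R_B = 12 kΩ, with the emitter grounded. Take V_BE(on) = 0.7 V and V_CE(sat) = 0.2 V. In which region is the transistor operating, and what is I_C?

active; I_C ≈ 8.7 mA

Assume active. Base-emitter loop: I_B = (V_BB − V_BE)/R_B = (1.4 − 0.7)/12 = 0.0583 mA.
I_C = β·I_B = 150×0.0583 = 8.75 mA.
V_CE = V_CC − I_C·R_C = 9.5 − 8.75×0.82 = 2.33 V > V_CE(sat), so the active-region assumption holds.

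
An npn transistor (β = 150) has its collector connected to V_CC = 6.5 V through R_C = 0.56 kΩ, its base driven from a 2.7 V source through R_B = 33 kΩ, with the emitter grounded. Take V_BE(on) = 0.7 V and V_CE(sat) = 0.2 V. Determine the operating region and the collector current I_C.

active; I_C ≈ 9.1 mA

Assume active. Base-emitter loop: I_B = (V_BB − V_BE)/R_B = (2.7 − 0.7)/33 = 0.0606 mA.
I_C = β·I_B = 150×0.0606 = 9.09 mA.
V_CE = V_CC − I_C·R_C = 6.5 − 9.09×0.56 = 1.41 V > V_CE(sat), so the active-region assumption holds.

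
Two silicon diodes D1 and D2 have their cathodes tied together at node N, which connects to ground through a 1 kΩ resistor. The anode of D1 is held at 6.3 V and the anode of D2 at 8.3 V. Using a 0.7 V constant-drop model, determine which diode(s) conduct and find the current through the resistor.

Only D2 conducts; I_R ≈ 7.6 mA

Assume both conduct. Then node N would need to be at both 6.3−0.7 = 5.6 V and 8.3−0.7 = 7.6 V, which is impossible.
Assume only D2 conducts: V_N = 8.3 − 0.7 = 7.6 V, so I_R = 7.6/1 = 7.6 mA.
Check D1: its anode-to-cathode voltage is 6.3 − 7.6 = -1.3 V < 0.7 V, so it is off. The assumption is consistent.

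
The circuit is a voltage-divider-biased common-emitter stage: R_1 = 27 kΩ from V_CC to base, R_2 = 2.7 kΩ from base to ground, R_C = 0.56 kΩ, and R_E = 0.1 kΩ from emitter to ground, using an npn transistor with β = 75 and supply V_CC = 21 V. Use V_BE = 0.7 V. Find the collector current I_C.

Thevenize the base divider: V_Th = V_CC·R_2/(R_1+R_2) = 21×2.7/29.7 = 1.91 V, R_Th = R_1‖R_2 = 2.45 kΩ.
Base-emitter loop: V_Th = I_B·R_Th + V_BE + (β+1)I_B·R_E, so I_B = (1.91 − 0.7) / (2.45 + 76×0.1) = 0.12 mA.
I_C = β·I_B = 75×0.12 = 9.02 mA, and I_E = (β+1)I_B = 9.14 mA.
V_CE = V_CC − I_C·R_C − I_E·R_E = 21 − 9.02×0.56 − 9.14×0.1 = 15 V.
V_CE = 15 V > 0.2 V confirms active-region operation.

I_C ≈ 9 mA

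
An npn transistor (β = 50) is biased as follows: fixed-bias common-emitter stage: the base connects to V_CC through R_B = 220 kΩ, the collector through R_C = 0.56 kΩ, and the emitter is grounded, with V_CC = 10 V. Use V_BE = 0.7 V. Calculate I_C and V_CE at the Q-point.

I_C ≈ 2.1 mA, V_CE ≈ 8.8 V

Base loop: V_CC = I_B·R_B + V_BE, so I_B = (10 − 0.7)/220 kΩ = 0.0423 mA.
In the active region I_C = β·I_B = 50 × 0.0423 = 2.11 mA.
Collector loop: V_CE = V_CC − I_C·R_C = 10 − 2.11×0.56 = 8.82 V.
Since V_CE = 8.82 V > V_CE(sat) ≈ 0.2 V, the transistor is in the active region as assumed.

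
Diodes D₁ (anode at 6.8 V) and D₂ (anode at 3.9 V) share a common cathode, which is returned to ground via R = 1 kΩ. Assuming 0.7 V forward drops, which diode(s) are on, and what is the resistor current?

Only D₁ conducts; I_R ≈ 6.1 mA

Assume both conduct. Then node N would need to be at both 6.8−0.7 = 6.1 V and 3.9−0.7 = 3.2 V, which is impossible.
Assume only D₁ conducts: V_N = 6.8 − 0.7 = 6.1 V, so I_R = 6.1/1 = 6.1 mA.
Check D₂: its anode-to-cathode voltage is 3.9 − 6.1 = -2.2 V < 0.7 V, so it is off. The assumption is consistent.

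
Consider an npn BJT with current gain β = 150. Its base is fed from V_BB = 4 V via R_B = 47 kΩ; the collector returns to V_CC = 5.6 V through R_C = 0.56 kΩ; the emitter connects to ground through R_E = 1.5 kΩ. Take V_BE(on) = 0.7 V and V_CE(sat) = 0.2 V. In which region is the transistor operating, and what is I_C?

Assume active. Base-emitter loop: I_B = (V_BB − V_BE)/(R_B + (β+1)R_E) = (4 − 0.7)/(47 + 151×1.5) = 0.0121 mA.
I_C = β·I_B = 150×0.0121 = 1.81 mA.
V_CE = V_CC − I_C·R_C − I_E·R_E = 5.6 − 1.81×0.56 − 1.82×1.5 = 1.85 V > V_CE(sat), so the active-region assumption holds.

active; I_C ≈ 1.8 mA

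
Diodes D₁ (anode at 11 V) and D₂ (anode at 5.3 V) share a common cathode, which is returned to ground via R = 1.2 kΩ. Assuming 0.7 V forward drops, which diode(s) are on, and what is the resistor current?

Only D₁ conducts; I_R ≈ 8.6 mA

Assume both conduct. Then node N would need to be at both 11−0.7 = 10.3 V and 5.3−0.7 = 4.6 V, which is impossible.
Assume only D₁ conducts: V_N = 11 − 0.7 = 10.3 V, so I_R = 10.3/1.2 = 8.58 mA.
Check D₂: its anode-to-cathode voltage is 5.3 − 10.3 = -5 V < 0.7 V, so it is off. The assumption is consistent.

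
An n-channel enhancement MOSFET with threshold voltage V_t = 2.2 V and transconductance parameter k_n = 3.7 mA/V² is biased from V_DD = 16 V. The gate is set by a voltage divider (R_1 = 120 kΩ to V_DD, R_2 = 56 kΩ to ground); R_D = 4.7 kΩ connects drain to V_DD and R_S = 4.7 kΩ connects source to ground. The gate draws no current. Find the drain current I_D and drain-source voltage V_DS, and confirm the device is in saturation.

I_D ≈ 0.5 mA, V_DS ≈ 11 V

V_G = V_DD·R_2/(R_1+R_2) = 16×56/176 = 5.09 V.
Assume saturation: I_D = (k_n/2)(V_GS − V_t)² with V_GS = V_G − I_D·R_S = 5.09 − 4.7·I_D.
Substituting gives 40.9·I_D² − 51.3·I_D + 15.5 = 0, with roots I_D = 0.504 or 0.751 mA.
The root I_D = 0.751 mA gives V_GS = 1.56 V ≤ V_t, so take I_D = 0.504 mA.
Then V_GS = 2.72 V and V_DS = V_DD − I_D(R_D+R_S) = 16 − 0.504×9.4 = 11.3 V.
Saturation requires V_DS ≥ V_GS − V_t = 0.522 V; 11.3 ≥ 0.522 ✓.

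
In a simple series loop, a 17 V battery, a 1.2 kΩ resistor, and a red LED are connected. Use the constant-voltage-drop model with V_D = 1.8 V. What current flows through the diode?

I ≈ 13 mA

KVL around the loop: 17 = V_D + I·R = 1.8 + I × 1.2 kΩ.
So I = (17 − 1.8) / 1.2 kΩ = 15.2 / 1.2 = 12.7 mA.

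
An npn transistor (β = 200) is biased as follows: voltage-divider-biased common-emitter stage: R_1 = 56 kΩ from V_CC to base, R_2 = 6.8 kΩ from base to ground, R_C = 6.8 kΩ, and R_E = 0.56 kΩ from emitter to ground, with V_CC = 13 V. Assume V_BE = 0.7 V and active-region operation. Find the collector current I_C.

Thevenize the base divider: V_Th = V_CC·R_2/(R_1+R_2) = 13×6.8/62.8 = 1.41 V, R_Th = R_1‖R_2 = 6.06 kΩ.
Base-emitter loop: V_Th = I_B·R_Th + V_BE + (β+1)I_B·R_E, so I_B = (1.41 − 0.7) / (6.06 + 201×0.56) = 0.00597 mA.
I_C = β·I_B = 200×0.00597 = 1.19 mA, and I_E = (β+1)I_B = 1.2 mA.
V_CE = V_CC − I_C·R_C − I_E·R_E = 13 − 1.19×6.8 − 1.2×0.56 = 4.22 V.
V_CE = 4.22 V > 0.2 V confirms active-region operation.

I_C ≈ 1.2 mA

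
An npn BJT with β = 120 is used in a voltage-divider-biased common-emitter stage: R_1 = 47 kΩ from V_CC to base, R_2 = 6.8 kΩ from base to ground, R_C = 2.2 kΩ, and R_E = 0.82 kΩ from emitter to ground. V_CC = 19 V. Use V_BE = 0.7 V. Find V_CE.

V_CE ≈ 13 V

Thevenize the base divider: V_Th = V_CC·R_2/(R_1+R_2) = 19×6.8/53.8 = 2.4 V, R_Th = R_1‖R_2 = 5.94 kΩ.
Base-emitter loop: V_Th = I_B·R_Th + V_BE + (β+1)I_B·R_E, so I_B = (2.4 − 0.7) / (5.94 + 121×0.82) = 0.0162 mA.
I_C = β·I_B = 120×0.0162 = 1.94 mA, and I_E = (β+1)I_B = 1.96 mA.
V_CE = V_CC − I_C·R_C − I_E·R_E = 19 − 1.94×2.2 − 1.96×0.82 = 13.1 V.
V_CE = 13.1 V > 0.2 V confirms active-region operation.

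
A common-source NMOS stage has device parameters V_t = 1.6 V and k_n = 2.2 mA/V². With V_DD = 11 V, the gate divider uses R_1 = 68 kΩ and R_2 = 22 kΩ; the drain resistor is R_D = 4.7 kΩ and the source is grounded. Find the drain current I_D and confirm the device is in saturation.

I_D ≈ 1.3 mA

V_G = V_DD·R_2/(R_1+R_2) = 11×22/90 = 2.69 V. With the source grounded, V_GS = V_G = 2.69 V.
Assume saturation: I_D = (k_n/2)(V_GS − V_t)² = (2.2/2)×(2.69 − 1.6)² = 1.1×1.09² = 1.3 mA.
V_DS = V_DD − I_D·R_D = 11 − 1.3×4.7 = 4.87 V.
Saturation requires V_DS ≥ V_GS − V_t = 1.09 V; 4.87 ≥ 1.09 ✓.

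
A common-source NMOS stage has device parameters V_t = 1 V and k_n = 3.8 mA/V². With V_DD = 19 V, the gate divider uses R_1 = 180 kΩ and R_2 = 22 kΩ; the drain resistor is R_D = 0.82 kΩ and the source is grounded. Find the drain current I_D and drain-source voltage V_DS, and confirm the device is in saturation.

I_D ≈ 2.2 mA, V_DS ≈ 17 V

V_G = V_DD·R_2/(R_1+R_2) = 19×22/202 = 2.07 V. With the source grounded, V_GS = V_G = 2.07 V.
Assume saturation: I_D = (k_n/2)(V_GS − V_t)² = (3.8/2)×(2.07 − 1)² = 1.9×1.07² = 2.17 mA.
V_DS = V_DD − I_D·R_D = 19 − 2.17×0.82 = 17.2 V.
Saturation requires V_DS ≥ V_GS − V_t = 1.07 V; 17.2 ≥ 1.07 ✓.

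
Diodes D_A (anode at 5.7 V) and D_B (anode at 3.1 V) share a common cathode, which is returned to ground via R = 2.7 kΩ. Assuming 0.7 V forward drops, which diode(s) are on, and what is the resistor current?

Only D_A conducts; I_R ≈ 1.9 mA

Assume both conduct. Then node N would need to be at both 5.7−0.7 = 5 V and 3.1−0.7 = 2.4 V, which is impossible.
Assume only D_A conducts: V_N = 5.7 − 0.7 = 5 V, so I_R = 5/2.7 = 1.85 mA.
Check D_B: its anode-to-cathode voltage is 3.1 − 5 = -1.9 V < 0.7 V, so it is off. The assumption is consistent.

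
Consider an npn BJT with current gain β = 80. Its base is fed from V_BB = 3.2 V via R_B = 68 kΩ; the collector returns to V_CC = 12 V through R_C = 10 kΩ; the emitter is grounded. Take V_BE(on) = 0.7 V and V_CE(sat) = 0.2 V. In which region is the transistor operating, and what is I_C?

saturation; I_C ≈ 1.2 mA

Assume active: I_B = (3.2 − 0.7)/68 = 0.0368 mA, giving I_C = β·I_B = 2.94 mA.
But then V_CE = 12 − 2.94×10 = -17.4 V < V_CE(sat) = 0.2 V — impossible in the active region.
So the transistor is saturated. With V_CE = 0.2 V, I_C = (V_CC − 0.2)/R_C = 11.8/10 = 1.18 mA.
Check: β·I_B = 2.94 mA > I_C = 1.18 mA, confirming saturation.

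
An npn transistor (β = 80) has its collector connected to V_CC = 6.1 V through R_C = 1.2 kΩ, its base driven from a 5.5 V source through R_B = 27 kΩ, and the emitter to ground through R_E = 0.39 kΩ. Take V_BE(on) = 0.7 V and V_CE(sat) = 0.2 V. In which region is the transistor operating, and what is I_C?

Assume active: I_B = (5.5 − 0.7)/(27 + 81×0.39) = 0.0819 mA, I_C = β·I_B = 6.55 mA.
Then V_CE = 6.1 − 6.55×1.2 − 6.64×0.39 = -4.35 V < 0.2 V — the active assumption fails.
Re-solve with V_CE = 0.2 V. KCL at the emitter: V_E/R_E = (V_BB−0.7−V_E)/R_B + (V_CC−0.2−V_E)/R_C, giving V_E = 1.48 V.
I_C = (V_CC − 0.2 − V_E)/R_C = (5.9 − 1.48)/1.2 = 3.68 mA.
Check: I_B = (4.8 − 1.48)/27 = 0.123 mA, and β·I_B = 9.83 mA > I_C, confirming saturation.

saturation; I_C ≈ 3.7 mA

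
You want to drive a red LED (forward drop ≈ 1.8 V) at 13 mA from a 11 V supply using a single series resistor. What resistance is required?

R ≈ 0.71 kΩ

The resistor drops V_S − V_D = 11 − 1.8 = 9.2 V at 13 mA.
R = 9.2 V / 13 mA = 0.708 kΩ.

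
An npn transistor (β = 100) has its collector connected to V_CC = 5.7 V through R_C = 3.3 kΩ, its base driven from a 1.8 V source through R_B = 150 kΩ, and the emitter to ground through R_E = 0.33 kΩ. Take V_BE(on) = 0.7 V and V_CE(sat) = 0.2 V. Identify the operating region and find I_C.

Assume active. Base-emitter loop: I_B = (V_BB − V_BE)/(R_B + (β+1)R_E) = (1.8 − 0.7)/(150 + 101×0.33) = 0.006 mA.
I_C = β·I_B = 100×0.006 = 0.6 mA.
V_CE = V_CC − I_C·R_C − I_E·R_E = 5.7 − 0.6×3.3 − 0.606×0.33 = 3.52 V > V_CE(sat), so the active-region assumption holds.

active; I_C ≈ 0.6 mA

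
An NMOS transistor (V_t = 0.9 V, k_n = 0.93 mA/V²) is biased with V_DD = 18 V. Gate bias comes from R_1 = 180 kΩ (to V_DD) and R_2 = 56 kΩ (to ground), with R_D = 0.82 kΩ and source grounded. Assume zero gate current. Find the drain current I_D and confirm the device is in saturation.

I_D ≈ 5.3 mA

V_G = V_DD·R_2/(R_1+R_2) = 18×56/236 = 4.27 V. With the source grounded, V_GS = V_G = 4.27 V.
Assume saturation: I_D = (k_n/2)(V_GS − V_t)² = (0.93/2)×(4.27 − 0.9)² = 0.465×3.37² = 5.28 mA.
V_DS = V_DD − I_D·R_D = 18 − 5.28×0.82 = 13.7 V.
Saturation requires V_DS ≥ V_GS − V_t = 3.37 V; 13.7 ≥ 3.37 ✓.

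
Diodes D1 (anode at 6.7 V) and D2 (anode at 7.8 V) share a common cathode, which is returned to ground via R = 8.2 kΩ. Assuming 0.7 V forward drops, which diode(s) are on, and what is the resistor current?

Only D2 conducts; I_R ≈ 0.87 mA

Assume both conduct. Then node N would need to be at both 6.7−0.7 = 6 V and 7.8−0.7 = 7.1 V, which is impossible.
Assume only D2 conducts: V_N = 7.8 − 0.7 = 7.1 V, so I_R = 7.1/8.2 = 0.866 mA.
Check D1: its anode-to-cathode voltage is 6.7 − 7.1 = -0.4 V < 0.7 V, so it is off. The assumption is consistent.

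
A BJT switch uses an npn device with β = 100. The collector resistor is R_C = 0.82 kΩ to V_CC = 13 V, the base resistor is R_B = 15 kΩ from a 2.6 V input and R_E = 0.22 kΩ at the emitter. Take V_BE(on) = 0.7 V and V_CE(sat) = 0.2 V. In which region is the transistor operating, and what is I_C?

Assume active. Base-emitter loop: I_B = (V_BB − V_BE)/(R_B + (β+1)R_E) = (2.6 − 0.7)/(15 + 101×0.22) = 0.051 mA.
I_C = β·I_B = 100×0.051 = 5.1 mA.
V_CE = V_CC − I_C·R_C − I_E·R_E = 13 − 5.1×0.82 − 5.16×0.22 = 7.68 V > V_CE(sat), so the active-region assumption holds.

active; I_C ≈ 5.1 mA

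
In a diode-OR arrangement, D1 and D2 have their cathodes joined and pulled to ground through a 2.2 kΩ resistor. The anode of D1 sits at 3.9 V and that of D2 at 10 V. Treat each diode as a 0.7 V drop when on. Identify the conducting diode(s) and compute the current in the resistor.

Only D2 conducts; I_R ≈ 4.2 mA

Assume both conduct. Then node N would need to be at both 3.9−0.7 = 3.2 V and 10−0.7 = 9.3 V, which is impossible.
Assume only D2 conducts: V_N = 10 − 0.7 = 9.3 V, so I_R = 9.3/2.2 = 4.23 mA.
Check D1: its anode-to-cathode voltage is 3.9 − 9.3 = -5.4 V < 0.7 V, so it is off. The assumption is consistent.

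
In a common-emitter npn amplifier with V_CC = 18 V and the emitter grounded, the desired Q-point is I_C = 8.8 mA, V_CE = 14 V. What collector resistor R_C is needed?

R_C ≈ 0.45 kΩ

Collector loop: V_CC = I_C·R_C + V_CE.
R_C = (V_CC − V_CE)/I_C = (18 − 14)/8.8 = 0.455 kΩ.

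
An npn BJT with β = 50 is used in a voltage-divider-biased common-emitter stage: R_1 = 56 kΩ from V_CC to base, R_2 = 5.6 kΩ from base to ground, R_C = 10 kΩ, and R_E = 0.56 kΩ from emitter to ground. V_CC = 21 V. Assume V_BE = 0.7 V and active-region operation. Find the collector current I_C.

Thevenize the base divider: V_Th = V_CC·R_2/(R_1+R_2) = 21×5.6/61.6 = 1.91 V, R_Th = R_1‖R_2 = 5.09 kΩ.
Base-emitter loop: V_Th = I_B·R_Th + V_BE + (β+1)I_B·R_E, so I_B = (1.91 − 0.7) / (5.09 + 51×0.56) = 0.0359 mA.
I_C = β·I_B = 50×0.0359 = 1.8 mA, and I_E = (β+1)I_B = 1.83 mA.
V_CE = V_CC − I_C·R_C − I_E·R_E = 21 − 1.8×10 − 1.83×0.56 = 2.01 V.
V_CE = 2.01 V > 0.2 V confirms active-region operation.

I_C ≈ 1.8 mA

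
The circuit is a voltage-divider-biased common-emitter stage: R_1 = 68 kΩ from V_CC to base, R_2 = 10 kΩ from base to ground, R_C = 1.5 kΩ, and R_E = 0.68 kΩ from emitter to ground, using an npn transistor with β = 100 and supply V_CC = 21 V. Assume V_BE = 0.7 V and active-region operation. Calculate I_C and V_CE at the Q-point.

Thevenize the base divider: V_Th = V_CC·R_2/(R_1+R_2) = 21×10/78 = 2.69 V, R_Th = R_1‖R_2 = 8.72 kΩ.
Base-emitter loop: V_Th = I_B·R_Th + V_BE + (β+1)I_B·R_E, so I_B = (2.69 − 0.7) / (8.72 + 101×0.68) = 0.0257 mA.
I_C = β·I_B = 100×0.0257 = 2.57 mA, and I_E = (β+1)I_B = 2.6 mA.
V_CE = V_CC − I_C·R_C − I_E·R_E = 21 − 2.57×1.5 − 2.6×0.68 = 15.4 V.
V_CE = 15.4 V > 0.2 V confirms active-region operation.

I_C ≈ 2.6 mA, V_CE ≈ 15 V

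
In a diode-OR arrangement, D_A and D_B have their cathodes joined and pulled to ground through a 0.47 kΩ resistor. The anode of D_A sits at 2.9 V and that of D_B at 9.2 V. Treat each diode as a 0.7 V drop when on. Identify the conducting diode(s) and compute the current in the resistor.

Assume both conduct. Then node N would need to be at both 2.9−0.7 = 2.2 V and 9.2−0.7 = 8.5 V, which is impossible.
Assume only D_B conducts: V_N = 9.2 − 0.7 = 8.5 V, so I_R = 8.5/0.47 = 18.1 mA.
Check D_A: its anode-to-cathode voltage is 2.9 − 8.5 = -5.6 V < 0.7 V, so it is off. The assumption is consistent.

Only D_B conducts; I_R ≈ 18 mA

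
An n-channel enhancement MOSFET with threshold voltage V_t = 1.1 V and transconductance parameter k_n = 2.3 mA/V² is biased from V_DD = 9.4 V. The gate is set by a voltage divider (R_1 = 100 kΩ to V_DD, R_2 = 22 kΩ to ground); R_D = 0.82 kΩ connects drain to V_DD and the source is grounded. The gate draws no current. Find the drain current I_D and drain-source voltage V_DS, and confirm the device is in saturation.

I_D ≈ 0.41 mA, V_DS ≈ 9.1 V

V_G = V_DD·R_2/(R_1+R_2) = 9.4×22/122 = 1.7 V. With the source grounded, V_GS = V_G = 1.7 V.
Assume saturation: I_D = (k_n/2)(V_GS − V_t)² = (2.3/2)×(1.7 − 1.1)² = 1.15×0.595² = 0.407 mA.
V_DS = V_DD − I_D·R_D = 9.4 − 0.407×0.82 = 9.07 V.
Saturation requires V_DS ≥ V_GS − V_t = 0.595 V; 9.07 ≥ 0.595 ✓.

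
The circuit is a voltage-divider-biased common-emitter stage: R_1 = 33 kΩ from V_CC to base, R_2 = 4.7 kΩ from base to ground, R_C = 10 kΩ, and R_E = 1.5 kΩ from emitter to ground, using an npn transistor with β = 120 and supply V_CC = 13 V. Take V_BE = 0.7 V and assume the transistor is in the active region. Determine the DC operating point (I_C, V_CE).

I_C ≈ 0.6 mA, V_CE ≈ 6.1 V

Thevenize the base divider: V_Th = V_CC·R_2/(R_1+R_2) = 13×4.7/37.7 = 1.62 V, R_Th = R_1‖R_2 = 4.11 kΩ.
Base-emitter loop: V_Th = I_B·R_Th + V_BE + (β+1)I_B·R_E, so I_B = (1.62 − 0.7) / (4.11 + 121×1.5) = 0.00496 mA.
I_C = β·I_B = 120×0.00496 = 0.595 mA, and I_E = (β+1)I_B = 0.6 mA.
V_CE = V_CC − I_C·R_C − I_E·R_E = 13 − 0.595×10 − 0.6×1.5 = 6.15 V.
V_CE = 6.15 V > 0.2 V confirms active-region operation.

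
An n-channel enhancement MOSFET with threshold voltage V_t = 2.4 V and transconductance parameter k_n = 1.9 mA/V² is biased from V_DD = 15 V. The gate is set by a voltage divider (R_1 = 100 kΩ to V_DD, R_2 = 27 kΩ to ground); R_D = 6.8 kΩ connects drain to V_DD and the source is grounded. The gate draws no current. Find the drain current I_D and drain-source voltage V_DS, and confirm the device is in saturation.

V_G = V_DD·R_2/(R_1+R_2) = 15×27/127 = 3.19 V. With the source grounded, V_GS = V_G = 3.19 V.
Assume saturation: I_D = (k_n/2)(V_GS − V_t)² = (1.9/2)×(3.19 − 2.4)² = 0.95×0.789² = 0.591 mA.
V_DS = V_DD − I_D·R_D = 15 − 0.591×6.8 = 11 V.
Saturation requires V_DS ≥ V_GS − V_t = 0.789 V; 11 ≥ 0.789 ✓.

I_D ≈ 0.59 mA, V_DS ≈ 11 V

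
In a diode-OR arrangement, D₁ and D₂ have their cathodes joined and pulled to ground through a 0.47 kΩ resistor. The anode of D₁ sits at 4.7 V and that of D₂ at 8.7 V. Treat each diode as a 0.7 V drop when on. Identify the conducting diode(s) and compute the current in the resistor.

Assume both conduct. Then node N would need to be at both 4.7−0.7 = 4 V and 8.7−0.7 = 8 V, which is impossible.
Assume only D₂ conducts: V_N = 8.7 − 0.7 = 8 V, so I_R = 8/0.47 = 17 mA.
Check D₁: its anode-to-cathode voltage is 4.7 − 8 = -3.3 V < 0.7 V, so it is off. The assumption is consistent.

Only D₂ conducts; I_R ≈ 17 mA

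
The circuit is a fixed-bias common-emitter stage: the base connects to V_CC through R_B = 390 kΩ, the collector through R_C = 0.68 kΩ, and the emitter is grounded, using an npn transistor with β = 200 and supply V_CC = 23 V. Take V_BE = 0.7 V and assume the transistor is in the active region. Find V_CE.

V_CE ≈ 15 V

Base loop: V_CC = I_B·R_B + V_BE, so I_B = (23 − 0.7)/390 kΩ = 0.0572 mA.
In the active region I_C = β·I_B = 200 × 0.0572 = 11.4 mA.
Collector loop: V_CE = V_CC − I_C·R_C = 23 − 11.4×0.68 = 15.2 V.
Since V_CE = 15.2 V > V_CE(sat) ≈ 0.2 V, the transistor is in the active region as assumed.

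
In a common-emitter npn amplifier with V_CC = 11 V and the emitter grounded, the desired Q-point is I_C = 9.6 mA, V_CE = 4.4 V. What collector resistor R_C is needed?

R_C ≈ 0.69 kΩ

Collector loop: V_CC = I_C·R_C + V_CE.
R_C = (V_CC − V_CE)/I_C = (11 − 4.4)/9.6 = 0.688 kΩ.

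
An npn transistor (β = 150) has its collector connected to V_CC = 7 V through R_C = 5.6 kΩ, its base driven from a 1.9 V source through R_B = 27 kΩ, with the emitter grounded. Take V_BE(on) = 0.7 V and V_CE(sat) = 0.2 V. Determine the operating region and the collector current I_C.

Assume active: I_B = (1.9 − 0.7)/27 = 0.0444 mA, giving I_C = β·I_B = 6.67 mA.
But then V_CE = 7 − 6.67×5.6 = -30.3 V < V_CE(sat) = 0.2 V — impossible in the active region.
So the transistor is saturated. With V_CE = 0.2 V, I_C = (V_CC − 0.2)/R_C = 6.8/5.6 = 1.21 mA.
Check: β·I_B = 6.67 mA > I_C = 1.21 mA, confirming saturation.

saturation; I_C ≈ 1.2 mA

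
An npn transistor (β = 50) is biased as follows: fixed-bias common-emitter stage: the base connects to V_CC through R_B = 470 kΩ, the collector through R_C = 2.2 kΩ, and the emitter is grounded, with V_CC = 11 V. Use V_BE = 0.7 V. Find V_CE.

V_CE ≈ 8.6 V

Base loop: V_CC = I_B·R_B + V_BE, so I_B = (11 − 0.7)/470 kΩ = 0.0219 mA.
In the active region I_C = β·I_B = 50 × 0.0219 = 1.1 mA.
Collector loop: V_CE = V_CC − I_C·R_C = 11 − 1.1×2.2 = 8.59 V.
Since V_CE = 8.59 V > V_CE(sat) ≈ 0.2 V, the transistor is in the active region as assumed.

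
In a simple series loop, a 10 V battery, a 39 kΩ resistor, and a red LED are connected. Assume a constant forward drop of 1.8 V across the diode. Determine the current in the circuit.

I ≈ 0.21 mA

KVL around the loop: 10 = V_D + I·R = 1.8 + I × 39 kΩ.
So I = (10 − 1.8) / 39 kΩ = 8.2 / 39 = 0.21 mA.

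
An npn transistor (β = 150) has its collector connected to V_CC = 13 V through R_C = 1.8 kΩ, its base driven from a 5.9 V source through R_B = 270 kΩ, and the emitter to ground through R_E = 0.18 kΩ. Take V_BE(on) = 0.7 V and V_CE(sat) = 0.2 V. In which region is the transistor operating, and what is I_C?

Assume active. Base-emitter loop: I_B = (V_BB − V_BE)/(R_B + (β+1)R_E) = (5.9 − 0.7)/(270 + 151×0.18) = 0.0175 mA.
I_C = β·I_B = 150×0.0175 = 2.62 mA.
V_CE = V_CC − I_C·R_C − I_E·R_E = 13 − 2.62×1.8 − 2.64×0.18 = 7.8 V > V_CE(sat), so the active-region assumption holds.

active; I_C ≈ 2.6 mA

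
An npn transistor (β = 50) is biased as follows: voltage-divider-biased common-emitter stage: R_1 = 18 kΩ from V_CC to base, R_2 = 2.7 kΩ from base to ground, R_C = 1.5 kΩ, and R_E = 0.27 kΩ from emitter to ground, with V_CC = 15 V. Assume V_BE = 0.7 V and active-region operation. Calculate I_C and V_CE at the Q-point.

I_C ≈ 3.9 mA, V_CE ≈ 8.1 V

Thevenize the base divider: V_Th = V_CC·R_2/(R_1+R_2) = 15×2.7/20.7 = 1.96 V, R_Th = R_1‖R_2 = 2.35 kΩ.
Base-emitter loop: V_Th = I_B·R_Th + V_BE + (β+1)I_B·R_E, so I_B = (1.96 − 0.7) / (2.35 + 51×0.27) = 0.078 mA.
I_C = β·I_B = 50×0.078 = 3.9 mA, and I_E = (β+1)I_B = 3.98 mA.
V_CE = V_CC − I_C·R_C − I_E·R_E = 15 − 3.9×1.5 − 3.98×0.27 = 8.08 V.
V_CE = 8.08 V > 0.2 V confirms active-region operation.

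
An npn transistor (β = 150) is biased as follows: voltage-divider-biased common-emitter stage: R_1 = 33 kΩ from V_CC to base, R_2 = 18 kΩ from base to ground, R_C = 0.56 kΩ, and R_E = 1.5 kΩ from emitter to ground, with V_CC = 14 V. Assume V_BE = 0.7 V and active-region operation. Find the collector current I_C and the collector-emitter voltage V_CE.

I_C ≈ 2.7 mA, V_CE ≈ 8.5 V

Thevenize the base divider: V_Th = V_CC·R_2/(R_1+R_2) = 14×18/51 = 4.94 V, R_Th = R_1‖R_2 = 11.6 kΩ.
Base-emitter loop: V_Th = I_B·R_Th + V_BE + (β+1)I_B·R_E, so I_B = (4.94 − 0.7) / (11.6 + 151×1.5) = 0.0178 mA.
I_C = β·I_B = 150×0.0178 = 2.67 mA, and I_E = (β+1)I_B = 2.69 mA.
V_CE = V_CC − I_C·R_C − I_E·R_E = 14 − 2.67×0.56 − 2.69×1.5 = 8.47 V.
V_CE = 8.47 V > 0.2 V confirms active-region operation.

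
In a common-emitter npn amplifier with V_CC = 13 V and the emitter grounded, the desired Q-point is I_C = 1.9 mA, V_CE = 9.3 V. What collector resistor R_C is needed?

Collector loop: V_CC = I_C·R_C + V_CE.
R_C = (V_CC − V_CE)/I_C = (13 − 9.3)/1.9 = 1.95 kΩ.

R_C ≈ 1.9 kΩ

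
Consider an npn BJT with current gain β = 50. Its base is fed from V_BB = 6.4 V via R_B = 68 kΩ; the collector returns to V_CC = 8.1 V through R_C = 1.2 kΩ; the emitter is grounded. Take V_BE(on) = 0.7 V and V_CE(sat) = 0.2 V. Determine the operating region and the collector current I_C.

Assume active. Base-emitter loop: I_B = (V_BB − V_BE)/R_B = (6.4 − 0.7)/68 = 0.0838 mA.
I_C = β·I_B = 50×0.0838 = 4.19 mA.
V_CE = V_CC − I_C·R_C = 8.1 − 4.19×1.2 = 3.07 V > V_CE(sat), so the active-region assumption holds.

active; I_C ≈ 4.2 mA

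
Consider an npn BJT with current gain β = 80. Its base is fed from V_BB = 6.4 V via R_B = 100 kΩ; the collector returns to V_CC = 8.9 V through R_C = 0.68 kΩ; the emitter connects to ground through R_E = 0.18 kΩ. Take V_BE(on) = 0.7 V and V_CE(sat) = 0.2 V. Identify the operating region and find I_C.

Assume active. Base-emitter loop: I_B = (V_BB − V_BE)/(R_B + (β+1)R_E) = (6.4 − 0.7)/(100 + 81×0.18) = 0.0497 mA.
I_C = β·I_B = 80×0.0497 = 3.98 mA.
V_CE = V_CC − I_C·R_C − I_E·R_E = 8.9 − 3.98×0.68 − 4.03×0.18 = 5.47 V > V_CE(sat), so the active-region assumption holds.

active; I_C ≈ 4 mA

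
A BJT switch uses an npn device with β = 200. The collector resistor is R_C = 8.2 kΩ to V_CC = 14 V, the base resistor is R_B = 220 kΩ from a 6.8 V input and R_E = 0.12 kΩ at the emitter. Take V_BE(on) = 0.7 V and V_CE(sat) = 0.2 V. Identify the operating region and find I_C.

Assume active: I_B = (6.8 − 0.7)/(220 + 201×0.12) = 0.025 mA, I_C = β·I_B = 5 mA.
Then V_CE = 14 − 5×8.2 − 5.02×0.12 = -27.6 V < 0.2 V — the active assumption fails.
Re-solve with V_CE = 0.2 V. KCL at the emitter: V_E/R_E = (V_BB−0.7−V_E)/R_B + (V_CC−0.2−V_E)/R_C, giving V_E = 0.202 V.
I_C = (V_CC − 0.2 − V_E)/R_C = (13.8 − 0.202)/8.2 = 1.66 mA.
Check: I_B = (6.1 − 0.202)/220 = 0.0268 mA, and β·I_B = 5.36 mA > I_C, confirming saturation.

saturation; I_C ≈ 1.7 mA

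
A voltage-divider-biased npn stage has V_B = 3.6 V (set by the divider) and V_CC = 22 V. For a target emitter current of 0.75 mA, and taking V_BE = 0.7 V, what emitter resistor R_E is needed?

R_E ≈ 3.9 kΩ

V_E = V_B − V_BE = 3.6 − 0.7 = 2.9 V.
R_E = V_E / I_E = 2.9 / 0.75 = 3.87 kΩ.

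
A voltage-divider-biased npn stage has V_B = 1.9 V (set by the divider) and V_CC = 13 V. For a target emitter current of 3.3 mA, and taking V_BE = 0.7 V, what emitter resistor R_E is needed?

V_E = V_B − V_BE = 1.9 − 0.7 = 1.2 V.
R_E = V_E / I_E = 1.2 / 3.3 = 0.364 kΩ.

R_E ≈ 0.36 kΩ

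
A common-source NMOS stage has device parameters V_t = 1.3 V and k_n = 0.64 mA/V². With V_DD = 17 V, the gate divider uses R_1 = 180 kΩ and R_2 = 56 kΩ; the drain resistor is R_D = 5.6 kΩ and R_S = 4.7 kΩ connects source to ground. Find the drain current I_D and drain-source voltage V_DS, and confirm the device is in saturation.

V_G = V_DD·R_2/(R_1+R_2) = 17×56/236 = 4.03 V.
Assume saturation: I_D = (k_n/2)(V_GS − V_t)² with V_GS = V_G − I_D·R_S = 4.03 − 4.7·I_D.
Substituting gives 7.07·I_D² − 9.22·I_D + 2.39 = 0, with roots I_D = 0.357 or 0.948 mA.
The root I_D = 0.948 mA gives V_GS = -0.421 V ≤ V_t, so take I_D = 0.357 mA.
Then V_GS = 2.36 V and V_DS = V_DD − I_D(R_D+R_S) = 17 − 0.357×10.3 = 13.3 V.
Saturation requires V_DS ≥ V_GS − V_t = 1.06 V; 13.3 ≥ 1.06 ✓.

I_D ≈ 0.36 mA, V_DS ≈ 13 V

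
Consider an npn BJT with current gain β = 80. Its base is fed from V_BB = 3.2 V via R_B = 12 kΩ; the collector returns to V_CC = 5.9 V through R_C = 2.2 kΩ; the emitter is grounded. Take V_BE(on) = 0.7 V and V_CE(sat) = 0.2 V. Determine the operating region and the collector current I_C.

Assume active: I_B = (3.2 − 0.7)/12 = 0.208 mA, giving I_C = β·I_B = 16.7 mA.
But then V_CE = 5.9 − 16.7×2.2 = -30.8 V < V_CE(sat) = 0.2 V — impossible in the active region.
So the transistor is saturated. With V_CE = 0.2 V, I_C = (V_CC − 0.2)/R_C = 5.7/2.2 = 2.59 mA.
Check: β·I_B = 16.7 mA > I_C = 2.59 mA, confirming saturation.

saturation; I_C ≈ 2.6 mA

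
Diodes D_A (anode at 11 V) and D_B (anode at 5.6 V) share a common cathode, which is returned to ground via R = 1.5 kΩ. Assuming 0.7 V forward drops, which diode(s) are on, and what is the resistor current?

Assume both conduct. Then node N would need to be at both 11−0.7 = 10.3 V and 5.6−0.7 = 4.9 V, which is impossible.
Assume only D_A conducts: V_N = 11 − 0.7 = 10.3 V, so I_R = 10.3/1.5 = 6.87 mA.
Check D_B: its anode-to-cathode voltage is 5.6 − 10.3 = -4.7 V < 0.7 V, so it is off. The assumption is consistent.

Only D_A conducts; I_R ≈ 6.9 mA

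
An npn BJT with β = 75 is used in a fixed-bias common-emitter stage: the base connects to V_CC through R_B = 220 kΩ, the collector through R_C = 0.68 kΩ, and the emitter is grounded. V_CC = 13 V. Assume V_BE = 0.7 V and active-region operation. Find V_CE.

Base loop: V_CC = I_B·R_B + V_BE, so I_B = (13 − 0.7)/220 kΩ = 0.0559 mA.
In the active region I_C = β·I_B = 75 × 0.0559 = 4.19 mA.
Collector loop: V_CE = V_CC − I_C·R_C = 13 − 4.19×0.68 = 10.1 V.
Since V_CE = 10.1 V > V_CE(sat) ≈ 0.2 V, the transistor is in the active region as assumed.

V_CE ≈ 10 V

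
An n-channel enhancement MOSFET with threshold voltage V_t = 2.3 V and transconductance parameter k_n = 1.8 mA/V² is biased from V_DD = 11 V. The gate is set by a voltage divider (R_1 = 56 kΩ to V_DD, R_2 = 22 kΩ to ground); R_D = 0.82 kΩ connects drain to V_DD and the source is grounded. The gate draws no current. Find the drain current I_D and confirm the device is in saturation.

I_D ≈ 0.58 mA

V_G = V_DD·R_2/(R_1+R_2) = 11×22/78 = 3.1 V. With the source grounded, V_GS = V_G = 3.1 V.
Assume saturation: I_D = (k_n/2)(V_GS − V_t)² = (1.8/2)×(3.1 − 2.3)² = 0.9×0.803² = 0.58 mA.
V_DS = V_DD − I_D·R_D = 11 − 0.58×0.82 = 10.5 V.
Saturation requires V_DS ≥ V_GS − V_t = 0.803 V; 10.5 ≥ 0.803 ✓.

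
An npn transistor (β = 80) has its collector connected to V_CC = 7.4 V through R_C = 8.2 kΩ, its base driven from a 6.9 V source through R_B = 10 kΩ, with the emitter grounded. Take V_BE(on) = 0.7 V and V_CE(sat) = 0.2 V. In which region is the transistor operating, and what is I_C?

saturation; I_C ≈ 0.88 mA

Assume active: I_B = (6.9 − 0.7)/10 = 0.62 mA, giving I_C = β·I_B = 49.6 mA.
But then V_CE = 7.4 − 49.6×8.2 = -399 V < V_CE(sat) = 0.2 V — impossible in the active region.
So the transistor is saturated. With V_CE = 0.2 V, I_C = (V_CC − 0.2)/R_C = 7.2/8.2 = 0.878 mA.
Check: β·I_B = 49.6 mA > I_C = 0.878 mA, confirming saturation.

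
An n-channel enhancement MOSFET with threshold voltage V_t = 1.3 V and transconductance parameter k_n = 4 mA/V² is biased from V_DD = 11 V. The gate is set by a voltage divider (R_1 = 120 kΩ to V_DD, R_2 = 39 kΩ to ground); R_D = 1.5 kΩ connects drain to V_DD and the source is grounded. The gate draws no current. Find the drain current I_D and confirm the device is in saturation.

I_D ≈ 3.9 mA

V_G = V_DD·R_2/(R_1+R_2) = 11×39/159 = 2.7 V. With the source grounded, V_GS = V_G = 2.7 V.
Assume saturation: I_D = (k_n/2)(V_GS − V_t)² = (4/2)×(2.7 − 1.3)² = 2×1.4² = 3.91 mA.
V_DS = V_DD − I_D·R_D = 11 − 3.91×1.5 = 5.14 V.
Saturation requires V_DS ≥ V_GS − V_t = 1.4 V; 5.14 ≥ 1.4 ✓.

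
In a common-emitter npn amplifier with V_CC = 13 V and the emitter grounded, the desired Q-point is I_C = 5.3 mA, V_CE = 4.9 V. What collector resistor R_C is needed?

Collector loop: V_CC = I_C·R_C + V_CE.
R_C = (V_CC − V_CE)/I_C = (13 − 4.9)/5.3 = 1.53 kΩ.

R_C ≈ 1.5 kΩ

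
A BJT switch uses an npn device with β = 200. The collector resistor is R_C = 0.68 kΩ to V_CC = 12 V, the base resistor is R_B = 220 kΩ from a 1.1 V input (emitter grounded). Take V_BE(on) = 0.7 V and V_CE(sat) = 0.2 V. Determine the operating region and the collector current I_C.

active; I_C ≈ 0.36 mA

Assume active. Base-emitter loop: I_B = (V_BB − V_BE)/R_B = (1.1 − 0.7)/220 = 0.00182 mA.
I_C = β·I_B = 200×0.00182 = 0.364 mA.
V_CE = V_CC − I_C·R_C = 12 − 0.364×0.68 = 11.8 V > V_CE(sat), so the active-region assumption holds.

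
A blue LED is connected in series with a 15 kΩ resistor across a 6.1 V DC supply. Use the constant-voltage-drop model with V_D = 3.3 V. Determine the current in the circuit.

KVL around the loop: 6.1 = V_D + I·R = 3.3 + I × 15 kΩ.
So I = (6.1 − 3.3) / 15 kΩ = 2.8 / 15 = 0.187 mA.

I ≈ 0.19 mA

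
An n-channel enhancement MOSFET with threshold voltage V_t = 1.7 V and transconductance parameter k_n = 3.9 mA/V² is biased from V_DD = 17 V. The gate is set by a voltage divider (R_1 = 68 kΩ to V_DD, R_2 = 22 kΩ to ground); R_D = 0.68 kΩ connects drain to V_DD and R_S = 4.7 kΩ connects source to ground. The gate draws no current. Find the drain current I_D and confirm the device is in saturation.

I_D ≈ 0.42 mA

V_G = V_DD·R_2/(R_1+R_2) = 17×22/90 = 4.16 V.
Assume saturation: I_D = (k_n/2)(V_GS − V_t)² with V_GS = V_G − I_D·R_S = 4.16 − 4.7·I_D.
Substituting gives 43.1·I_D² − 46·I_D + 11.8 = 0, with roots I_D = 0.423 or 0.645 mA.
The root I_D = 0.645 mA gives V_GS = 1.12 V ≤ V_t, so take I_D = 0.423 mA.
Then V_GS = 2.17 V and V_DS = V_DD − I_D(R_D+R_S) = 17 − 0.423×5.38 = 14.7 V.
Saturation requires V_DS ≥ V_GS − V_t = 0.466 V; 14.7 ≥ 0.466 ✓.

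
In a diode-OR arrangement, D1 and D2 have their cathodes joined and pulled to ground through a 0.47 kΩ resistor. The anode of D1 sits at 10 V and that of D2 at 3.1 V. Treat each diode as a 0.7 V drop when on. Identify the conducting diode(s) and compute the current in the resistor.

Assume both conduct. Then node N would need to be at both 10−0.7 = 9.3 V and 3.1−0.7 = 2.4 V, which is impossible.
Assume only D1 conducts: V_N = 10 − 0.7 = 9.3 V, so I_R = 9.3/0.47 = 19.8 mA.
Check D2: its anode-to-cathode voltage is 3.1 − 9.3 = -6.2 V < 0.7 V, so it is off. The assumption is consistent.

Only D1 conducts; I_R ≈ 20 mA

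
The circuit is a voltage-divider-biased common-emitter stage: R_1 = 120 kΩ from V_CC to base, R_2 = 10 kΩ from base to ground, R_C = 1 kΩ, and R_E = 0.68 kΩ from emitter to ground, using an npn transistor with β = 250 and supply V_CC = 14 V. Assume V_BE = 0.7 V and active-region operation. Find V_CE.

Thevenize the base divider: V_Th = V_CC·R_2/(R_1+R_2) = 14×10/130 = 1.08 V, R_Th = R_1‖R_2 = 9.23 kΩ.
Base-emitter loop: V_Th = I_B·R_Th + V_BE + (β+1)I_B·R_E, so I_B = (1.08 − 0.7) / (9.23 + 251×0.68) = 0.0021 mA.
I_C = β·I_B = 250×0.0021 = 0.524 mA, and I_E = (β+1)I_B = 0.526 mA.
V_CE = V_CC − I_C·R_C − I_E·R_E = 14 − 0.524×1 − 0.526×0.68 = 13.1 V.
V_CE = 13.1 V > 0.2 V confirms active-region operation.

V_CE ≈ 13 V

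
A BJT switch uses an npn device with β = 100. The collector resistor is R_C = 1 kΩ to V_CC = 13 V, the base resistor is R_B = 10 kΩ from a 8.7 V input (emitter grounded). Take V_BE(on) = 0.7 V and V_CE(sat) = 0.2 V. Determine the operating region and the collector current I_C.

saturation; I_C ≈ 13 mA

Assume active: I_B = (8.7 − 0.7)/10 = 0.8 mA, giving I_C = β·I_B = 80 mA.
But then V_CE = 13 − 80×1 = -67 V < V_CE(sat) = 0.2 V — impossible in the active region.
So the transistor is saturated. With V_CE = 0.2 V, I_C = (V_CC − 0.2)/R_C = 12.8/1 = 12.8 mA.
Check: β·I_B = 80 mA > I_C = 12.8 mA, confirming saturation.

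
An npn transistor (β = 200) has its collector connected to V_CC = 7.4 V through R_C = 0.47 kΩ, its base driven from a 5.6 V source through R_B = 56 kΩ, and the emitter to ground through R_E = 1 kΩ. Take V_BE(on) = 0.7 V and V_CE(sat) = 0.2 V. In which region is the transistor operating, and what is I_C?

active; I_C ≈ 3.8 mA

Assume active. Base-emitter loop: I_B = (V_BB − V_BE)/(R_B + (β+1)R_E) = (5.6 − 0.7)/(56 + 201×1) = 0.0191 mA.
I_C = β·I_B = 200×0.0191 = 3.81 mA.
V_CE = V_CC − I_C·R_C − I_E·R_E = 7.4 − 3.81×0.47 − 3.83×1 = 1.78 V > V_CE(sat), so the active-region assumption holds.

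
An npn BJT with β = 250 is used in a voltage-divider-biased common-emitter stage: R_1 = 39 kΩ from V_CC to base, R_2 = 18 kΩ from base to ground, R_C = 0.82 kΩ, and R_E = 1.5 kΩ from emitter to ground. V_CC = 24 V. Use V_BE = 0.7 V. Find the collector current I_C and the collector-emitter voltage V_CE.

Thevenize the base divider: V_Th = V_CC·R_2/(R_1+R_2) = 24×18/57 = 7.58 V, R_Th = R_1‖R_2 = 12.3 kΩ.
Base-emitter loop: V_Th = I_B·R_Th + V_BE + (β+1)I_B·R_E, so I_B = (7.58 − 0.7) / (12.3 + 251×1.5) = 0.0177 mA.
I_C = β·I_B = 250×0.0177 = 4.42 mA, and I_E = (β+1)I_B = 4.44 mA.
V_CE = V_CC − I_C·R_C − I_E·R_E = 24 − 4.42×0.82 − 4.44×1.5 = 13.7 V.
V_CE = 13.7 V > 0.2 V confirms active-region operation.

I_C ≈ 4.4 mA, V_CE ≈ 14 V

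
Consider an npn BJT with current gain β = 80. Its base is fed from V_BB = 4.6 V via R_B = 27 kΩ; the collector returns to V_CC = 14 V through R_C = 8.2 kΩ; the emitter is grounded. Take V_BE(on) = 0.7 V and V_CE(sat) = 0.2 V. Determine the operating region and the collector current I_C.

saturation; I_C ≈ 1.7 mA

Assume active: I_B = (4.6 − 0.7)/27 = 0.144 mA, giving I_C = β·I_B = 11.6 mA.
But then V_CE = 14 − 11.6×8.2 = -80.8 V < V_CE(sat) = 0.2 V — impossible in the active region.
So the transistor is saturated. With V_CE = 0.2 V, I_C = (V_CC − 0.2)/R_C = 13.8/8.2 = 1.68 mA.
Check: β·I_B = 11.6 mA > I_C = 1.68 mA, confirming saturation.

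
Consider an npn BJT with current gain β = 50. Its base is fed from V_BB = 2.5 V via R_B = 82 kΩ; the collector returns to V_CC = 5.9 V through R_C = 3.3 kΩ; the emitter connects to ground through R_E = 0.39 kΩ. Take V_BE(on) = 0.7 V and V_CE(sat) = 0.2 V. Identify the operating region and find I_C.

Assume active. Base-emitter loop: I_B = (V_BB − V_BE)/(R_B + (β+1)R_E) = (2.5 − 0.7)/(82 + 51×0.39) = 0.0177 mA.
I_C = β·I_B = 50×0.0177 = 0.883 mA.
V_CE = V_CC − I_C·R_C − I_E·R_E = 5.9 − 0.883×3.3 − 0.901×0.39 = 2.63 V > V_CE(sat), so the active-region assumption holds.

active; I_C ≈ 0.88 mA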